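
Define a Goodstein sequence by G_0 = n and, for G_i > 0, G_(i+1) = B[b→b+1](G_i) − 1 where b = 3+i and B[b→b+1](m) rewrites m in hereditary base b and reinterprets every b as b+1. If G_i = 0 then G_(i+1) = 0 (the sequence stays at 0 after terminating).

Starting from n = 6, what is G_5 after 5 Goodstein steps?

7

i=0: 6 = 2·3 (b=3); 3→4: 2·4 = 8; 8−1 = 7
i=1: 7 = 4 + 3 (b=4); 4→5: 5 + 3 = 8; 8−1 = 7
i=2: 7 = 5 + 2 (b=5); 5→6: 6 + 2 = 8; 8−1 = 7
i=3: 7 = 6 + 1 (b=6); 6→7: 7 + 1 = 8; 8−1 = 7
i=4: 7 = 7 (b=7); 7→8: 8 = 8; 8−1 = 7
i=5: 7 = 7 (b=8); 8→9: 7 = 7; 7−1 = 6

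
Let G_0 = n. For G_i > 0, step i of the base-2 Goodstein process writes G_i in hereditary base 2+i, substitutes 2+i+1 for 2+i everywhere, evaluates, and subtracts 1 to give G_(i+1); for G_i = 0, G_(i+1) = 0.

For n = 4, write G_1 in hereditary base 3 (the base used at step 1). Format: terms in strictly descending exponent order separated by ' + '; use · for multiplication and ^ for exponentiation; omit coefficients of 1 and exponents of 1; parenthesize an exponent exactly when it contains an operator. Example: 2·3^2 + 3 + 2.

step 0: 4 = 2^2; sub 3 for 2: 3^3; = 27; G_1 = 27−1 = 26
step 1: 26 = 2·3^2 + 2·3 + 2; sub 4 for 3: 2·4^2 + 2·4 + 2; = 42; G_2 = 42−1 = 41

2·3^2 + 2·3 + 2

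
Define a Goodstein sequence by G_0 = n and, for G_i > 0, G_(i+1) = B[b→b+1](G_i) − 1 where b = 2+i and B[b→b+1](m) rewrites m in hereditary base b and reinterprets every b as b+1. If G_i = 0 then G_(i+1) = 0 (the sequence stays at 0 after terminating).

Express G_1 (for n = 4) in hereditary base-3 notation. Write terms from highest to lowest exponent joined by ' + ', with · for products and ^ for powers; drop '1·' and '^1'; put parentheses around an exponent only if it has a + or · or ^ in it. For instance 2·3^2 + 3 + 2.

G_0 = 4. HB_2(4) = 2^2. Bump = 27. G_1 = 26.
G_1 = 26. HB_3(26) = 2·3^2 + 2·3 + 2. Bump = 42. G_2 = 41.

2·3^2 + 2·3 + 2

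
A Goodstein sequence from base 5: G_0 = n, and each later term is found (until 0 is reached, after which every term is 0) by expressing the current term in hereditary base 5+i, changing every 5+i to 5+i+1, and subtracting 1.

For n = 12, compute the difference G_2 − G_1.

i=0: 12 = 2·5 + 2 (b=5); 5→6: 2·6 + 2 = 14; 14−1 = 13
i=1: 13 = 2·6 + 1 (b=6); 6→7: 2·7 + 1 = 15; 15−1 = 14

1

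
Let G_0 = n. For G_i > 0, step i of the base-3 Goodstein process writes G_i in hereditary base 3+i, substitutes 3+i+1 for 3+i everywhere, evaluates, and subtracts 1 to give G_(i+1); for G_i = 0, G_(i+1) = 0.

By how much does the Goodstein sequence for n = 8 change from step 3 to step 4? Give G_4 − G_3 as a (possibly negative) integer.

(0) 8|_3 = 2·3 + 2 ↦ 2·4 + 2|_4 = 10 ⇒ 9
(1) 9|_4 = 2·4 + 1 ↦ 2·5 + 1|_5 = 11 ⇒ 10
(2) 10|_5 = 2·5 ↦ 2·6|_6 = 12 ⇒ 11
(3) 11|_6 = 6 + 5 ↦ 7 + 5|_7 = 12 ⇒ 11

0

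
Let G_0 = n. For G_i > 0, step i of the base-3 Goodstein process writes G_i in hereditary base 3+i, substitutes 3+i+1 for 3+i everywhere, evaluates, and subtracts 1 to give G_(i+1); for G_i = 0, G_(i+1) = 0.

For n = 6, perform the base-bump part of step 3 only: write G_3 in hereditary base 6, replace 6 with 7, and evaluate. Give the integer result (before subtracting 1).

8

G_0=6  [base 3] 2·3  →[3↦4]→  2·4 = 8  −1 ⇒ G_1=7
G_1=7  [base 4] 4 + 3  →[4↦5]→  5 + 3 = 8  −1 ⇒ G_2=7
G_2=7  [base 5] 5 + 2  →[5↦6]→  6 + 2 = 8  −1 ⇒ G_3=7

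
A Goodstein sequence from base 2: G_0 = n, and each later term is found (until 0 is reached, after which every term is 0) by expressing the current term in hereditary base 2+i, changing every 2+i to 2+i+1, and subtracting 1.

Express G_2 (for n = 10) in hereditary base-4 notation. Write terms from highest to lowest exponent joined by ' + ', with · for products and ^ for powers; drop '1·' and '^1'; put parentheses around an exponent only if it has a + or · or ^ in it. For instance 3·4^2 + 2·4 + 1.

[0] 10 ≡ 2^(2 + 1) + 2 (base 2). Lift 3: 84. −1: 83.
[1] 83 ≡ 3^(3 + 1) + 2 (base 3). Lift 4: 1026. −1: 1025.
[2] 1025 ≡ 4^(4 + 1) + 1 (base 4). Lift 5: 15626. −1: 15625.

4^(4 + 1) + 1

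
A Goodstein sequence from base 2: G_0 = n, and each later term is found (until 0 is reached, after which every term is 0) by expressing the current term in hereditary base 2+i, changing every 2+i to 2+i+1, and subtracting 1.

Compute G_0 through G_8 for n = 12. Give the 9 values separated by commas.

12, 107, 1065, 15685, 280019, 5764910, 134217867, 3486784574, 100000000211

step 0: 12 = 2^(2 + 1) + 2^2; sub 3 for 2: 3^(3 + 1) + 3^3; = 108; G_1 = 108−1 = 107
step 1: 107 = 3^(3 + 1) + 2·3^2 + 2·3 + 2; sub 4 for 3: 4^(4 + 1) + 2·4^2 + 2·4 + 2; = 1066; G_2 = 1066−1 = 1065
step 2: 1065 = 4^(4 + 1) + 2·4^2 + 2·4 + 1; sub 5 for 4: 5^(5 + 1) + 2·5^2 + 2·5 + 1; = 15686; G_3 = 15686−1 = 15685
step 3: 15685 = 5^(5 + 1) + 2·5^2 + 2·5; sub 6 for 5: 6^(6 + 1) + 2·6^2 + 2·6; = 280020; G_4 = 280020−1 = 280019
step 4: 280019 = 6^(6 + 1) + 2·6^2 + 6 + 5; sub 7 for 6: 7^(7 + 1) + 2·7^2 + 7 + 5; = 5764911; G_5 = 5764911−1 = 5764910
step 5: 5764910 = 7^(7 + 1) + 2·7^2 + 7 + 4; sub 8 for 7: 8^(8 + 1) + 2·8^2 + 8 + 4; = 134217868; G_6 = 134217868−1 = 134217867
step 6: 134217867 = 8^(8 + 1) + 2·8^2 + 8 + 3; sub 9 for 8: 9^(9 + 1) + 2·9^2 + 9 + 3; = 3486784575; G_7 = 3486784575−1 = 3486784574
step 7: 3486784574 = 9^(9 + 1) + 2·9^2 + 9 + 2; sub 10 for 9: 10^(10 + 1) + 2·10^2 + 10 + 2; = 100000000212; G_8 = 100000000212−1 = 100000000211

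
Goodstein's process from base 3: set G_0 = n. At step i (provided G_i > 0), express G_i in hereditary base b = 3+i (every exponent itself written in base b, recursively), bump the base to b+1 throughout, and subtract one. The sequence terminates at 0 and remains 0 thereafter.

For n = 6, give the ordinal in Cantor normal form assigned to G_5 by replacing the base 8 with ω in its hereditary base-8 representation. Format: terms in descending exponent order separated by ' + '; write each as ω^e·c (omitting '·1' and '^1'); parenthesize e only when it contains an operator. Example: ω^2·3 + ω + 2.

[0] 6 ≡ 2·3 (base 3). Lift 4: 8. −1: 7.
[1] 7 ≡ 4 + 3 (base 4). Lift 5: 8. −1: 7.
[2] 7 ≡ 5 + 2 (base 5). Lift 6: 8. −1: 7.
[3] 7 ≡ 6 + 1 (base 6). Lift 7: 8. −1: 7.
[4] 7 ≡ 7 (base 7). Lift 8: 8. −1: 7.
[5] 7 ≡ 7 (base 8). Lift 9: 7. −1: 6.

7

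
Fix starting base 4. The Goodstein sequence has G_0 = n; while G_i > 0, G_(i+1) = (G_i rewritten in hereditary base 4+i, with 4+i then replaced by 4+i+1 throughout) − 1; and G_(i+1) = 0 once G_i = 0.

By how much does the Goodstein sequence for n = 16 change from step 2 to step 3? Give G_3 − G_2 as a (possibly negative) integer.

(0) 16|_4 = 4^2 ↦ 5^2|_5 = 25 ⇒ 24
(1) 24|_5 = 4·5 + 4 ↦ 4·6 + 4|_6 = 28 ⇒ 27
(2) 27|_6 = 4·6 + 3 ↦ 4·7 + 3|_7 = 31 ⇒ 30

3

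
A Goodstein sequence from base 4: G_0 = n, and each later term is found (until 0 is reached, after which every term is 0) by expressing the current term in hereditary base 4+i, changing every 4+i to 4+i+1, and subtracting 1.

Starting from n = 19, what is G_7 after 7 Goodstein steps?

(0) 19|_4 = 4^2 + 3 ↦ 5^2 + 3|_5 = 28 ⇒ 27
(1) 27|_5 = 5^2 + 2 ↦ 6^2 + 2|_6 = 38 ⇒ 37
(2) 37|_6 = 6^2 + 1 ↦ 7^2 + 1|_7 = 50 ⇒ 49
(3) 49|_7 = 7^2 ↦ 8^2|_8 = 64 ⇒ 63
(4) 63|_8 = 7·8 + 7 ↦ 7·9 + 7|_9 = 70 ⇒ 69
(5) 69|_9 = 7·9 + 6 ↦ 7·10 + 6|_10 = 76 ⇒ 75
(6) 75|_10 = 7·10 + 5 ↦ 7·11 + 5|_11 = 82 ⇒ 81
(7) 81|_11 = 7·11 + 4 ↦ 7·12 + 4|_12 = 88 ⇒ 87

81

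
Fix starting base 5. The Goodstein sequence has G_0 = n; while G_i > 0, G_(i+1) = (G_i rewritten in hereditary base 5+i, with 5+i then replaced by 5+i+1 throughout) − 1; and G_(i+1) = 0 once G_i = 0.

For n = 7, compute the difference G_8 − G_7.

base 5: 7 = 5 + 2; at 6: 6 + 2 = 8; next = 7
base 6: 7 = 6 + 1; at 7: 7 + 1 = 8; next = 7
base 7: 7 = 7; at 8: 8 = 8; next = 7
base 8: 7 = 7; at 9: 7 = 7; next = 6
base 9: 6 = 6; at 10: 6 = 6; next = 5
base 10: 5 = 5; at 11: 5 = 5; next = 4
base 11: 4 = 4; at 12: 4 = 4; next = 3
base 12: 3 = 3; at 13: 3 = 3; next = 2

-1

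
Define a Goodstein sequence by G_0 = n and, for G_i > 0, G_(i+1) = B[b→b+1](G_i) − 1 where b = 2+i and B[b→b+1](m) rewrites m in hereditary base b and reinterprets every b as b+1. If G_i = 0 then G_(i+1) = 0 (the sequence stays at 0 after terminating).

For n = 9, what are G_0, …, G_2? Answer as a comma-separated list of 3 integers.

[0] 9 ≡ 2^(2 + 1) + 1 (base 2). Lift 3: 82. −1: 81.
[1] 81 ≡ 3^(3 + 1) (base 3). Lift 4: 1024. −1: 1023.

9, 81, 1023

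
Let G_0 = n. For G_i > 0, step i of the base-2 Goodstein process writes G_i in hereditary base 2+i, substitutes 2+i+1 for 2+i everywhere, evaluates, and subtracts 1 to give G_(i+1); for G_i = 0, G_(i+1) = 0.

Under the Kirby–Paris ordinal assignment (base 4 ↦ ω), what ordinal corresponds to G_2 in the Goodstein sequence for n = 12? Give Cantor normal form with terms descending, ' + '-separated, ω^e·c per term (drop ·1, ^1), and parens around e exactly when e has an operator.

12 —HB2→ 2^(2 + 1) + 2^2 —bump→ 3^(3 + 1) + 3^3 = 108 —(−1)→ 107
107 —HB3→ 3^(3 + 1) + 2·3^2 + 2·3 + 2 —bump→ 4^(4 + 1) + 2·4^2 + 2·4 + 2 = 1066 —(−1)→ 1065
1065 —HB4→ 4^(4 + 1) + 2·4^2 + 2·4 + 1 —bump→ 5^(5 + 1) + 2·5^2 + 2·5 + 1 = 15686 —(−1)→ 15685

ω^(ω + 1) + ω^2·2 + ω·2 + 1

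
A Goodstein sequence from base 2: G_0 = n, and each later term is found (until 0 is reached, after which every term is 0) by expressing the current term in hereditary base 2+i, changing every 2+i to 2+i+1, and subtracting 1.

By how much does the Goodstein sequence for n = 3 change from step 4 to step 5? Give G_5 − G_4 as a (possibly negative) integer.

G_0 = 3. HB_2(3) = 2 + 1. Bump = 4. G_1 = 3.
G_1 = 3. HB_3(3) = 3. Bump = 4. G_2 = 3.
G_2 = 3. HB_4(3) = 3. Bump = 3. G_3 = 2.
G_3 = 2. HB_5(2) = 2. Bump = 2. G_4 = 1.
G_4 = 1. HB_6(1) = 1. Bump = 1. G_5 = 0.

-1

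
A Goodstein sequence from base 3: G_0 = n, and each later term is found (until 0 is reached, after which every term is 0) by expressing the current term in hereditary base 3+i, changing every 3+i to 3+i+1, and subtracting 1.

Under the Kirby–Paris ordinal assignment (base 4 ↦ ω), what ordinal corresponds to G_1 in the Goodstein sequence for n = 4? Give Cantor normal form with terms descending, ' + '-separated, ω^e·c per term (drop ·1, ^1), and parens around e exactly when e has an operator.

ω

step 0: 4 = 3 + 1; sub 4 for 3: 4 + 1; = 5; G_1 = 5−1 = 4
step 1: 4 = 4; sub 5 for 4: 5; = 5; G_2 = 5−1 = 4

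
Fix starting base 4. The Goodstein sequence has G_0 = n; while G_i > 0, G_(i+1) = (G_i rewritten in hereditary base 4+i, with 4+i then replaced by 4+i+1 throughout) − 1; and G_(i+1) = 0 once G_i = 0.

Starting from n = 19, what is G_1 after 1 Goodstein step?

27

i=0: 19 = 4^2 + 3 (b=4); 4→5: 5^2 + 3 = 28; 28−1 = 27
i=1: 27 = 5^2 + 2 (b=5); 5→6: 6^2 + 2 = 38; 38−1 = 37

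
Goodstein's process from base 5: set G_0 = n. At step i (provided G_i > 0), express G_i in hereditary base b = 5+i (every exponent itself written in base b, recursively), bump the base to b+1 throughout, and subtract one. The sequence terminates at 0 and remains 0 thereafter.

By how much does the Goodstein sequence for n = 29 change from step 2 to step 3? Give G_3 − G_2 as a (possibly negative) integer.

14

[0] 29 ≡ 5^2 + 4 (base 5). Lift 6: 40. −1: 39.
[1] 39 ≡ 6^2 + 3 (base 6). Lift 7: 52. −1: 51.
[2] 51 ≡ 7^2 + 2 (base 7). Lift 8: 66. −1: 65.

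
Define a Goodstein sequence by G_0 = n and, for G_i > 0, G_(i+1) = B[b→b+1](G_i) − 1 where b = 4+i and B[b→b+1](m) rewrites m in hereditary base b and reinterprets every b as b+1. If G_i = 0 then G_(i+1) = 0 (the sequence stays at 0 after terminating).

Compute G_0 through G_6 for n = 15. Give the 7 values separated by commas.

15, 17, 19, 21, 23, 24, 25

15 —HB4→ 3·4 + 3 —bump→ 3·5 + 3 = 18 —(−1)→ 17
17 —HB5→ 3·5 + 2 —bump→ 3·6 + 2 = 20 —(−1)→ 19
19 —HB6→ 3·6 + 1 —bump→ 3·7 + 1 = 22 —(−1)→ 21
21 —HB7→ 3·7 —bump→ 3·8 = 24 —(−1)→ 23
23 —HB8→ 2·8 + 7 —bump→ 2·9 + 7 = 25 —(−1)→ 24
24 —HB9→ 2·9 + 6 —bump→ 2·10 + 6 = 26 —(−1)→ 25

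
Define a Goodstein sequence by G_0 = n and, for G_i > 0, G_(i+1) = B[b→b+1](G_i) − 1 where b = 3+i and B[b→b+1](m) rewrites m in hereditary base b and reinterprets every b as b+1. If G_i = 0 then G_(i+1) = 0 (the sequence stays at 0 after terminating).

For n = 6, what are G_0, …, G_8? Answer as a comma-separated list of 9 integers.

6, 7, 7, 7, 7, 7, 6, 5, 4

G_0=6  [base 3] 2·3  →[3↦4]→  2·4 = 8  −1 ⇒ G_1=7
G_1=7  [base 4] 4 + 3  →[4↦5]→  5 + 3 = 8  −1 ⇒ G_2=7
G_2=7  [base 5] 5 + 2  →[5↦6]→  6 + 2 = 8  −1 ⇒ G_3=7
G_3=7  [base 6] 6 + 1  →[6↦7]→  7 + 1 = 8  −1 ⇒ G_4=7
G_4=7  [base 7] 7  →[7↦8]→  8 = 8  −1 ⇒ G_5=7
G_5=7  [base 8] 7  →[8↦9]→  7 = 7  −1 ⇒ G_6=6
G_6=6  [base 9] 6  →[9↦10]→  6 = 6  −1 ⇒ G_7=5
G_7=5  [base 10] 5  →[10↦11]→  5 = 5  −1 ⇒ G_8=4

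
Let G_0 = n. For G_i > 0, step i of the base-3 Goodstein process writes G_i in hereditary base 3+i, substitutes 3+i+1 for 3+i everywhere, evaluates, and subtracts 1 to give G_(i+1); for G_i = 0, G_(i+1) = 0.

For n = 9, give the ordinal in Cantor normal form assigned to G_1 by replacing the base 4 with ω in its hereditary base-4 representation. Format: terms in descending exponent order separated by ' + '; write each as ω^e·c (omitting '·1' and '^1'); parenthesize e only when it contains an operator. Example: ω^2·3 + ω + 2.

ω·3 + 3

step 0: 9 = 3^2; sub 4 for 3: 4^2; = 16; G_1 = 16−1 = 15
step 1: 15 = 3·4 + 3; sub 5 for 4: 3·5 + 3; = 18; G_2 = 18−1 = 17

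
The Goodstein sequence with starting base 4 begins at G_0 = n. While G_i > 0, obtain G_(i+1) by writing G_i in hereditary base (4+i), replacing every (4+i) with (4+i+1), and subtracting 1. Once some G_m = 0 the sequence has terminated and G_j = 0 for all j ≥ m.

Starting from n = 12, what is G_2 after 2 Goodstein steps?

[0] 12 ≡ 3·4 (base 4). Lift 5: 15. −1: 14.
[1] 14 ≡ 2·5 + 4 (base 5). Lift 6: 16. −1: 15.
[2] 15 ≡ 2·6 + 3 (base 6). Lift 7: 17. −1: 16.

15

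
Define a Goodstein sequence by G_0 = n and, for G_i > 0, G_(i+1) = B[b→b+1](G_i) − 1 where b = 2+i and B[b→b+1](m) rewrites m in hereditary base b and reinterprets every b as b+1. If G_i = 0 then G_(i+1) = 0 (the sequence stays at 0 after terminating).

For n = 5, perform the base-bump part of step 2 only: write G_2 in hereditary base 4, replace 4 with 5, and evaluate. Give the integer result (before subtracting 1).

468

[0] 5 ≡ 2^2 + 1 (base 2). Lift 3: 28. −1: 27.
[1] 27 ≡ 3^3 (base 3). Lift 4: 256. −1: 255.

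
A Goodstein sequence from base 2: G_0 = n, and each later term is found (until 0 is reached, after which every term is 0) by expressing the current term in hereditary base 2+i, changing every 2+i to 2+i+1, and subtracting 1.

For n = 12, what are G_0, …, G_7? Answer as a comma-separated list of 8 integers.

[0] 12 ≡ 2^(2 + 1) + 2^2 (base 2). Lift 3: 108. −1: 107.
[1] 107 ≡ 3^(3 + 1) + 2·3^2 + 2·3 + 2 (base 3). Lift 4: 1066. −1: 1065.
[2] 1065 ≡ 4^(4 + 1) + 2·4^2 + 2·4 + 1 (base 4). Lift 5: 15686. −1: 15685.
[3] 15685 ≡ 5^(5 + 1) + 2·5^2 + 2·5 (base 5). Lift 6: 280020. −1: 280019.
[4] 280019 ≡ 6^(6 + 1) + 2·6^2 + 6 + 5 (base 6). Lift 7: 5764911. −1: 5764910.
[5] 5764910 ≡ 7^(7 + 1) + 2·7^2 + 7 + 4 (base 7). Lift 8: 134217868. −1: 134217867.
[6] 134217867 ≡ 8^(8 + 1) + 2·8^2 + 8 + 3 (base 8). Lift 9: 3486784575. −1: 3486784574.

12, 107, 1065, 15685, 280019, 5764910, 134217867, 3486784574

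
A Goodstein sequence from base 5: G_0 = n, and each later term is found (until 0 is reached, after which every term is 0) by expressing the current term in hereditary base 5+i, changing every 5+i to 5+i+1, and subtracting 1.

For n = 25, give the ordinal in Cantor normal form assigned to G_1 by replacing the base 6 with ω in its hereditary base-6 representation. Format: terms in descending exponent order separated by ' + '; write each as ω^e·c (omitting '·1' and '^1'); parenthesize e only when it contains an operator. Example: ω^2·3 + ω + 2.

25 —HB5→ 5^2 —bump→ 6^2 = 36 —(−1)→ 35
35 —HB6→ 5·6 + 5 —bump→ 5·7 + 5 = 40 —(−1)→ 39

ω·5 + 5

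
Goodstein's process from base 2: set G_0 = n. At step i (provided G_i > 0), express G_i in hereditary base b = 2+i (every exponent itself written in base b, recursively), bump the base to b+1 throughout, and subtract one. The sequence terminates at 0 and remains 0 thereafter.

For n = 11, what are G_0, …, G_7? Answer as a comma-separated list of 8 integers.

11, 84, 1027, 15627, 279937, 5764801, 134217727, 2749609302

step 0: 11 = 2^(2 + 1) + 2 + 1; sub 3 for 2: 3^(3 + 1) + 3 + 1; = 85; G_1 = 85−1 = 84
step 1: 84 = 3^(3 + 1) + 3; sub 4 for 3: 4^(4 + 1) + 4; = 1028; G_2 = 1028−1 = 1027
step 2: 1027 = 4^(4 + 1) + 3; sub 5 for 4: 5^(5 + 1) + 3; = 15628; G_3 = 15628−1 = 15627
step 3: 15627 = 5^(5 + 1) + 2; sub 6 for 5: 6^(6 + 1) + 2; = 279938; G_4 = 279938−1 = 279937
step 4: 279937 = 6^(6 + 1) + 1; sub 7 for 6: 7^(7 + 1) + 1; = 5764802; G_5 = 5764802−1 = 5764801
step 5: 5764801 = 7^(7 + 1); sub 8 for 7: 8^(8 + 1); = 134217728; G_6 = 134217728−1 = 134217727
step 6: 134217727 = 7·8^8 + 7·8^7 + 7·8^6 + 7·8^5 + 7·8^4 + 7·8^3 + 7·8^2 + 7·8 + 7; sub 9 for 8: 7·9^9 + 7·9^7 + 7·9^6 + 7·9^5 + 7·9^4 + 7·9^3 + 7·9^2 + 7·9 + 7; = 2749609303; G_7 = 2749609303−1 = 2749609302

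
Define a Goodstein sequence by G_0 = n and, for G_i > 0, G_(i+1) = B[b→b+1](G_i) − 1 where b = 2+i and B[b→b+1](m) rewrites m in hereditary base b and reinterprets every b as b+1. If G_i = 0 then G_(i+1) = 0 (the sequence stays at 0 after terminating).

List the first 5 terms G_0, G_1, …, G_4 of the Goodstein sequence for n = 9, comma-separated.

step 0: 9 = 2^(2 + 1) + 1; sub 3 for 2: 3^(3 + 1) + 1; = 82; G_1 = 82−1 = 81
step 1: 81 = 3^(3 + 1); sub 4 for 3: 4^(4 + 1); = 1024; G_2 = 1024−1 = 1023
step 2: 1023 = 3·4^4 + 3·4^3 + 3·4^2 + 3·4 + 3; sub 5 for 4: 3·5^5 + 3·5^3 + 3·5^2 + 3·5 + 3; = 9843; G_3 = 9843−1 = 9842
step 3: 9842 = 3·5^5 + 3·5^3 + 3·5^2 + 3·5 + 2; sub 6 for 5: 3·6^6 + 3·6^3 + 3·6^2 + 3·6 + 2; = 140744; G_4 = 140744−1 = 140743

9, 81, 1023, 9842, 140743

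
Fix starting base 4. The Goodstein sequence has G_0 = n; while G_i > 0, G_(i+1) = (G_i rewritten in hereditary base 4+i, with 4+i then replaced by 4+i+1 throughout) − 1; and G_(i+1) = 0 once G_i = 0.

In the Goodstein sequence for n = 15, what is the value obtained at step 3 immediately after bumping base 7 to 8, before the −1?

15 —HB4→ 3·4 + 3 —bump→ 3·5 + 3 = 18 —(−1)→ 17
17 —HB5→ 3·5 + 2 —bump→ 3·6 + 2 = 20 —(−1)→ 19
19 —HB6→ 3·6 + 1 —bump→ 3·7 + 1 = 22 —(−1)→ 21
21 —HB7→ 3·7 —bump→ 3·8 = 24 —(−1)→ 23

24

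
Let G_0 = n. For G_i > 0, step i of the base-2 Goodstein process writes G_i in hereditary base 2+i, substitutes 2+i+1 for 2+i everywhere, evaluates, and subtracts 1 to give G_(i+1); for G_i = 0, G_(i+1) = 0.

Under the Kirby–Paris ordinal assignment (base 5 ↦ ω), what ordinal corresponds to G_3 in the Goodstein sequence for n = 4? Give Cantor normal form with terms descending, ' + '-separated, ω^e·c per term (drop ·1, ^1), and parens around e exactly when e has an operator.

4 —HB2→ 2^2 —bump→ 3^3 = 27 —(−1)→ 26
26 —HB3→ 2·3^2 + 2·3 + 2 —bump→ 2·4^2 + 2·4 + 2 = 42 —(−1)→ 41
41 —HB4→ 2·4^2 + 2·4 + 1 —bump→ 2·5^2 + 2·5 + 1 = 61 —(−1)→ 60
60 —HB5→ 2·5^2 + 2·5 —bump→ 2·6^2 + 2·6 = 84 —(−1)→ 83

ω^2·2 + ω·2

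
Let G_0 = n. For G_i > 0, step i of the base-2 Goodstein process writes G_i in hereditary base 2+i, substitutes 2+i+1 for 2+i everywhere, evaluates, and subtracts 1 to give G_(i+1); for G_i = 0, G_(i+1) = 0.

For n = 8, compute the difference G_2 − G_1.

i=0: 8 = 2^(2 + 1) (b=2); 2→3: 3^(3 + 1) = 81; 81−1 = 80
i=1: 80 = 2·3^3 + 2·3^2 + 2·3 + 2 (b=3); 3→4: 2·4^4 + 2·4^2 + 2·4 + 2 = 554; 554−1 = 553

473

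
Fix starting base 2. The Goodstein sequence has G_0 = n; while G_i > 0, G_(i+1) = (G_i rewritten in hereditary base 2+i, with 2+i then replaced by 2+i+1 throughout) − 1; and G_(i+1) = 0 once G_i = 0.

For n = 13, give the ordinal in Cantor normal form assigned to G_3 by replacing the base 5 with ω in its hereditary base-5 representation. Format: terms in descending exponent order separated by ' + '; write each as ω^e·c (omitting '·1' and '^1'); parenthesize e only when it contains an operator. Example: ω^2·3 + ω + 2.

step 0: 13 = 2^(2 + 1) + 2^2 + 1; sub 3 for 2: 3^(3 + 1) + 3^3 + 1; = 109; G_1 = 109−1 = 108
step 1: 108 = 3^(3 + 1) + 3^3; sub 4 for 3: 4^(4 + 1) + 4^4; = 1280; G_2 = 1280−1 = 1279
step 2: 1279 = 4^(4 + 1) + 3·4^3 + 3·4^2 + 3·4 + 3; sub 5 for 4: 5^(5 + 1) + 3·5^3 + 3·5^2 + 3·5 + 3; = 16093; G_3 = 16093−1 = 16092
step 3: 16092 = 5^(5 + 1) + 3·5^3 + 3·5^2 + 3·5 + 2; sub 6 for 5: 6^(6 + 1) + 3·6^3 + 3·6^2 + 3·6 + 2; = 280712; G_4 = 280712−1 = 280711

ω^(ω + 1) + ω^3·3 + ω^2·3 + ω·3 + 2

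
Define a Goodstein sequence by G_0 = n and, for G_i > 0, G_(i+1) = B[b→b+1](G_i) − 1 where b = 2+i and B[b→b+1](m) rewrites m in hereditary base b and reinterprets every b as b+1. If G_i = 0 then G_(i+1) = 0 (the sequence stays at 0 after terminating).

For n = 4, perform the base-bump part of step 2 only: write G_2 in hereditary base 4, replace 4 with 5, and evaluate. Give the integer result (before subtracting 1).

61

G_0 = 4. HB_2(4) = 2^2. Bump = 27. G_1 = 26.
G_1 = 26. HB_3(26) = 2·3^2 + 2·3 + 2. Bump = 42. G_2 = 41.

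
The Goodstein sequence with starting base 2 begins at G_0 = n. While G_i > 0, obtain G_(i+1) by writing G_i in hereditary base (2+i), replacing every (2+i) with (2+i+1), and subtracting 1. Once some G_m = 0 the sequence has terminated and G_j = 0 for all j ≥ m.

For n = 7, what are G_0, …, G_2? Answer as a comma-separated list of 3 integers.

7, 30, 259

7 —HB2→ 2^2 + 2 + 1 —bump→ 3^3 + 3 + 1 = 31 —(−1)→ 30
30 —HB3→ 3^3 + 3 —bump→ 4^4 + 4 = 260 —(−1)→ 259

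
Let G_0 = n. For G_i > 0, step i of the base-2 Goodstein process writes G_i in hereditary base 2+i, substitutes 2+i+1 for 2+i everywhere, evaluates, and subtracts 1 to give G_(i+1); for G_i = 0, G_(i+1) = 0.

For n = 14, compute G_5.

5862840

[0] 14 ≡ 2^(2 + 1) + 2^2 + 2 (base 2). Lift 3: 111. −1: 110.
[1] 110 ≡ 3^(3 + 1) + 3^3 + 2 (base 3). Lift 4: 1282. −1: 1281.
[2] 1281 ≡ 4^(4 + 1) + 4^4 + 1 (base 4). Lift 5: 18751. −1: 18750.
[3] 18750 ≡ 5^(5 + 1) + 5^5 (base 5). Lift 6: 326592. −1: 326591.
[4] 326591 ≡ 6^(6 + 1) + 5·6^5 + 5·6^4 + 5·6^3 + 5·6^2 + 5·6 + 5 (base 6). Lift 7: 5862841. −1: 5862840.
[5] 5862840 ≡ 7^(7 + 1) + 5·7^5 + 5·7^4 + 5·7^3 + 5·7^2 + 5·7 + 4 (base 7). Lift 8: 134404972. −1: 134404971.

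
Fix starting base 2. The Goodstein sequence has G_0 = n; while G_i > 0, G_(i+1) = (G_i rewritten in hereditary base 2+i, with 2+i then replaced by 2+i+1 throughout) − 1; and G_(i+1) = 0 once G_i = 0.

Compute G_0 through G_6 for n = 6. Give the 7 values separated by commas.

step 0: 6 = 2^2 + 2; sub 3 for 2: 3^3 + 3; = 30; G_1 = 30−1 = 29
step 1: 29 = 3^3 + 2; sub 4 for 3: 4^4 + 2; = 258; G_2 = 258−1 = 257
step 2: 257 = 4^4 + 1; sub 5 for 4: 5^5 + 1; = 3126; G_3 = 3126−1 = 3125
step 3: 3125 = 5^5; sub 6 for 5: 6^6; = 46656; G_4 = 46656−1 = 46655
step 4: 46655 = 5·6^5 + 5·6^4 + 5·6^3 + 5·6^2 + 5·6 + 5; sub 7 for 6: 5·7^5 + 5·7^4 + 5·7^3 + 5·7^2 + 5·7 + 5; = 98040; G_5 = 98040−1 = 98039
step 5: 98039 = 5·7^5 + 5·7^4 + 5·7^3 + 5·7^2 + 5·7 + 4; sub 8 for 7: 5·8^5 + 5·8^4 + 5·8^3 + 5·8^2 + 5·8 + 4; = 187244; G_6 = 187244−1 = 187243

6, 29, 257, 3125, 46655, 98039, 187243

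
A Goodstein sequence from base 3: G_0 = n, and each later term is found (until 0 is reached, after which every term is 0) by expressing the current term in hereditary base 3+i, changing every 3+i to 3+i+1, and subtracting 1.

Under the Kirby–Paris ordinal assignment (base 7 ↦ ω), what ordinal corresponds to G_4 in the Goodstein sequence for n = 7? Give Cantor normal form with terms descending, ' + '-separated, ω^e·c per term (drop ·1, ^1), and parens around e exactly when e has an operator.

[0] 7 ≡ 2·3 + 1 (base 3). Lift 4: 9. −1: 8.
[1] 8 ≡ 2·4 (base 4). Lift 5: 10. −1: 9.
[2] 9 ≡ 5 + 4 (base 5). Lift 6: 10. −1: 9.
[3] 9 ≡ 6 + 3 (base 6). Lift 7: 10. −1: 9.

ω + 2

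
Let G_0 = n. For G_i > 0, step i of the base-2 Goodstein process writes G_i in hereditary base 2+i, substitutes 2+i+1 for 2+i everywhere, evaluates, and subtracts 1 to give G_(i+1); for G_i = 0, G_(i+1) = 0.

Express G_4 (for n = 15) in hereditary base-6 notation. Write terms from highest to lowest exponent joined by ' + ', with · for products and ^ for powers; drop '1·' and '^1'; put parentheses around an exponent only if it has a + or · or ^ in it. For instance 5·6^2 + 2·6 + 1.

6^(6 + 1) + 6^6 + 1

(0) 15|_2 = 2^(2 + 1) + 2^2 + 2 + 1 ↦ 3^(3 + 1) + 3^3 + 3 + 1|_3 = 112 ⇒ 111
(1) 111|_3 = 3^(3 + 1) + 3^3 + 3 ↦ 4^(4 + 1) + 4^4 + 4|_4 = 1284 ⇒ 1283
(2) 1283|_4 = 4^(4 + 1) + 4^4 + 3 ↦ 5^(5 + 1) + 5^5 + 3|_5 = 18753 ⇒ 18752
(3) 18752|_5 = 5^(5 + 1) + 5^5 + 2 ↦ 6^(6 + 1) + 6^6 + 2|_6 = 326594 ⇒ 326593
(4) 326593|_6 = 6^(6 + 1) + 6^6 + 1 ↦ 7^(7 + 1) + 7^7 + 1|_7 = 6588345 ⇒ 6588344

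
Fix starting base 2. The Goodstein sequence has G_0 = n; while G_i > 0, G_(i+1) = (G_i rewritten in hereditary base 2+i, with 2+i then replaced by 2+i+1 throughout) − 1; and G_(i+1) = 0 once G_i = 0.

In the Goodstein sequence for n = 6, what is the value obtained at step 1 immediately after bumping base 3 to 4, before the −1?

step 0: 6 = 2^2 + 2; sub 3 for 2: 3^3 + 3; = 30; G_1 = 30−1 = 29
step 1: 29 = 3^3 + 2; sub 4 for 3: 4^4 + 2; = 258; G_2 = 258−1 = 257

258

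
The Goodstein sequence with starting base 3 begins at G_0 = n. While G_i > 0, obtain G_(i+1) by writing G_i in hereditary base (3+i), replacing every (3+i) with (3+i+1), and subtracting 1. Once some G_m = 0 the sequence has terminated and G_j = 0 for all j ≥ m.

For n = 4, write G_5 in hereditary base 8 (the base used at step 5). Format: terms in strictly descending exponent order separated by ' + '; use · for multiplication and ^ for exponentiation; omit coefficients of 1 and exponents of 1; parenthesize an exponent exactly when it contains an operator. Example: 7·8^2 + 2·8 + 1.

1

(0) 4|_3 = 3 + 1 ↦ 4 + 1|_4 = 5 ⇒ 4
(1) 4|_4 = 4 ↦ 5|_5 = 5 ⇒ 4
(2) 4|_5 = 4 ↦ 4|_6 = 4 ⇒ 3
(3) 3|_6 = 3 ↦ 3|_7 = 3 ⇒ 2
(4) 2|_7 = 2 ↦ 2|_8 = 2 ⇒ 1
(5) 1|_8 = 1 ↦ 1|_9 = 1 ⇒ 0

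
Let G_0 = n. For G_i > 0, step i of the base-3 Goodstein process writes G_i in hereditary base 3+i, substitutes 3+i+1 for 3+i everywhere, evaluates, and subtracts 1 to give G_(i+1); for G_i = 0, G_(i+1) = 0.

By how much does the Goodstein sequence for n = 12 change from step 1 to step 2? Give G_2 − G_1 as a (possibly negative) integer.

G_0 = 12. HB_3(12) = 3^2 + 3. Bump = 20. G_1 = 19.
G_1 = 19. HB_4(19) = 4^2 + 3. Bump = 28. G_2 = 27.

8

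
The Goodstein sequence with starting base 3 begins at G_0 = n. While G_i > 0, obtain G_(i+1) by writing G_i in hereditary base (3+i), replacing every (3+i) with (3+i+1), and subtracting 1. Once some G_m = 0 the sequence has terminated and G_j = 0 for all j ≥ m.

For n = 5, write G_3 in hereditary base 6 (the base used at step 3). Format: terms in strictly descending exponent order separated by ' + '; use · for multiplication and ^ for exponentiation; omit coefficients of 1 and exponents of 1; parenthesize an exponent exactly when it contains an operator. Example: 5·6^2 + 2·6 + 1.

5

5 —HB3→ 3 + 2 —bump→ 4 + 2 = 6 —(−1)→ 5
5 —HB4→ 4 + 1 —bump→ 5 + 1 = 6 —(−1)→ 5
5 —HB5→ 5 —bump→ 6 = 6 —(−1)→ 5
5 —HB6→ 5 —bump→ 5 = 5 —(−1)→ 4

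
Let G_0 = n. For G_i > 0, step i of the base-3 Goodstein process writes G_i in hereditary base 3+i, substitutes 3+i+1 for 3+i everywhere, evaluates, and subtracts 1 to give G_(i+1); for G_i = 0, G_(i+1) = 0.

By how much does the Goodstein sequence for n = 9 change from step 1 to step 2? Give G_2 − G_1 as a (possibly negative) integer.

G_0=9  [base 3] 3^2  →[3↦4]→  4^2 = 16  −1 ⇒ G_1=15
G_1=15  [base 4] 3·4 + 3  →[4↦5]→  3·5 + 3 = 18  −1 ⇒ G_2=17

2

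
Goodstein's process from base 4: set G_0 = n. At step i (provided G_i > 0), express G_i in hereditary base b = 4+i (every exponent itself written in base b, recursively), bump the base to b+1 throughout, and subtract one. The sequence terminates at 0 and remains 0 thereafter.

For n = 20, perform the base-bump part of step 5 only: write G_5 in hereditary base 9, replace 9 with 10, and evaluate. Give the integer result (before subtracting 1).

(0) 20|_4 = 4^2 + 4 ↦ 5^2 + 5|_5 = 30 ⇒ 29
(1) 29|_5 = 5^2 + 4 ↦ 6^2 + 4|_6 = 40 ⇒ 39
(2) 39|_6 = 6^2 + 3 ↦ 7^2 + 3|_7 = 52 ⇒ 51
(3) 51|_7 = 7^2 + 2 ↦ 8^2 + 2|_8 = 66 ⇒ 65
(4) 65|_8 = 8^2 + 1 ↦ 9^2 + 1|_9 = 82 ⇒ 81

100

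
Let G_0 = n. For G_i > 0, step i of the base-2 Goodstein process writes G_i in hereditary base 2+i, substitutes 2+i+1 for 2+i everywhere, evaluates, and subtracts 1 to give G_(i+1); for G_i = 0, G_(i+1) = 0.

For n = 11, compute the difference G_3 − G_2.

14600

G_0=11  [base 2] 2^(2 + 1) + 2 + 1  →[2↦3]→  3^(3 + 1) + 3 + 1 = 85  −1 ⇒ G_1=84
G_1=84  [base 3] 3^(3 + 1) + 3  →[3↦4]→  4^(4 + 1) + 4 = 1028  −1 ⇒ G_2=1027
G_2=1027  [base 4] 4^(4 + 1) + 3  →[4↦5]→  5^(5 + 1) + 3 = 15628  −1 ⇒ G_3=15627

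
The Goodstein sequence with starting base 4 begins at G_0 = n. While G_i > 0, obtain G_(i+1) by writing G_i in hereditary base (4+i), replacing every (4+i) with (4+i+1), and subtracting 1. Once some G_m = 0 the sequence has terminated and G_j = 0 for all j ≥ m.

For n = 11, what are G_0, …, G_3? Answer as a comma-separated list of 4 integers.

G_0=11  [base 4] 2·4 + 3  →[4↦5]→  2·5 + 3 = 13  −1 ⇒ G_1=12
G_1=12  [base 5] 2·5 + 2  →[5↦6]→  2·6 + 2 = 14  −1 ⇒ G_2=13
G_2=13  [base 6] 2·6 + 1  →[6↦7]→  2·7 + 1 = 15  −1 ⇒ G_3=14

11, 12, 13, 14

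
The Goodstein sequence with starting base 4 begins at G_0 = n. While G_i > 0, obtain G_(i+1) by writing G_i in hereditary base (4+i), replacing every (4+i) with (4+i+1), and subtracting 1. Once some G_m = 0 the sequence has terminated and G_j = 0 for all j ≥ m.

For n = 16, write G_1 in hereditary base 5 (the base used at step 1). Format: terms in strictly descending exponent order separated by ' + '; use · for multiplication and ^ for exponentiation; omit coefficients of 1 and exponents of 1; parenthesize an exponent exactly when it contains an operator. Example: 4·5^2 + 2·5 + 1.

i=0: 16 = 4^2 (b=4); 4→5: 5^2 = 25; 25−1 = 24
i=1: 24 = 4·5 + 4 (b=5); 5→6: 4·6 + 4 = 28; 28−1 = 27

4·5 + 4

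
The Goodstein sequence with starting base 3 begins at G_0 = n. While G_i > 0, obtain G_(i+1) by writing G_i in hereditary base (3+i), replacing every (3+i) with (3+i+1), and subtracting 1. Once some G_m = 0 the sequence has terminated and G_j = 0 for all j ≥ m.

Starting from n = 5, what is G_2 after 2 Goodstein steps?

G_0=5  [base 3] 3 + 2  →[3↦4]→  4 + 2 = 6  −1 ⇒ G_1=5
G_1=5  [base 4] 4 + 1  →[4↦5]→  5 + 1 = 6  −1 ⇒ G_2=5
G_2=5  [base 5] 5  →[5↦6]→  6 = 6  −1 ⇒ G_3=5

5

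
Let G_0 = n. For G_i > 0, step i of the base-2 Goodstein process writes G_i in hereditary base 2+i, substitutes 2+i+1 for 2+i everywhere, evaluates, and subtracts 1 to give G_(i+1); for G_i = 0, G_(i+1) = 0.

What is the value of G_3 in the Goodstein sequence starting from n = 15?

i=0: 15 = 2^(2 + 1) + 2^2 + 2 + 1 (b=2); 2→3: 3^(3 + 1) + 3^3 + 3 + 1 = 112; 112−1 = 111
i=1: 111 = 3^(3 + 1) + 3^3 + 3 (b=3); 3→4: 4^(4 + 1) + 4^4 + 4 = 1284; 1284−1 = 1283
i=2: 1283 = 4^(4 + 1) + 4^4 + 3 (b=4); 4→5: 5^(5 + 1) + 5^5 + 3 = 18753; 18753−1 = 18752
i=3: 18752 = 5^(5 + 1) + 5^5 + 2 (b=5); 5→6: 6^(6 + 1) + 6^6 + 2 = 326594; 326594−1 = 326593

18752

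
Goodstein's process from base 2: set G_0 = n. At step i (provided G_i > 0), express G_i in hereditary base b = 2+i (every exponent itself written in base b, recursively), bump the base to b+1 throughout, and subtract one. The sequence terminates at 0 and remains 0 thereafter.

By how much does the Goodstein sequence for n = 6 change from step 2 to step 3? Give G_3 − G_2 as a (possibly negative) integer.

2868

base 2: 6 = 2^2 + 2; at 3: 3^3 + 3 = 30; next = 29
base 3: 29 = 3^3 + 2; at 4: 4^4 + 2 = 258; next = 257
base 4: 257 = 4^4 + 1; at 5: 5^5 + 1 = 3126; next = 3125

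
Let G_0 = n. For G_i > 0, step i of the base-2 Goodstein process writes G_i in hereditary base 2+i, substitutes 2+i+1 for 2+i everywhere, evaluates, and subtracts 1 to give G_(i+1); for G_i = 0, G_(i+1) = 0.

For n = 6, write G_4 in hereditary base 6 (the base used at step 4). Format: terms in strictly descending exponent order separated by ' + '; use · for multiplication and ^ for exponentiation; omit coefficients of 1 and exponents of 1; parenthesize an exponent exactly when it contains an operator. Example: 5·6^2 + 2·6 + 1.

5·6^5 + 5·6^4 + 5·6^3 + 5·6^2 + 5·6 + 5

base 2: 6 = 2^2 + 2; at 3: 3^3 + 3 = 30; next = 29
base 3: 29 = 3^3 + 2; at 4: 4^4 + 2 = 258; next = 257
base 4: 257 = 4^4 + 1; at 5: 5^5 + 1 = 3126; next = 3125
base 5: 3125 = 5^5; at 6: 6^6 = 46656; next = 46655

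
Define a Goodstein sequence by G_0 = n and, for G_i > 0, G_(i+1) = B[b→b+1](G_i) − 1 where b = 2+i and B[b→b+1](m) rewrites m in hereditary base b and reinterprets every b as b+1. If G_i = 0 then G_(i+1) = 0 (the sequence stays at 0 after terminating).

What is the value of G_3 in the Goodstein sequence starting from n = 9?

[0] 9 ≡ 2^(2 + 1) + 1 (base 2). Lift 3: 82. −1: 81.
[1] 81 ≡ 3^(3 + 1) (base 3). Lift 4: 1024. −1: 1023.
[2] 1023 ≡ 3·4^4 + 3·4^3 + 3·4^2 + 3·4 + 3 (base 4). Lift 5: 9843. −1: 9842.

9842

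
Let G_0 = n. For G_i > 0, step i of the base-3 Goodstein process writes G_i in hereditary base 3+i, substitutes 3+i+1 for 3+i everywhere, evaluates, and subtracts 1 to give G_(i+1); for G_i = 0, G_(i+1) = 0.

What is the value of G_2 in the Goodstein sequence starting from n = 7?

9

[0] 7 ≡ 2·3 + 1 (base 3). Lift 4: 9. −1: 8.
[1] 8 ≡ 2·4 (base 4). Lift 5: 10. −1: 9.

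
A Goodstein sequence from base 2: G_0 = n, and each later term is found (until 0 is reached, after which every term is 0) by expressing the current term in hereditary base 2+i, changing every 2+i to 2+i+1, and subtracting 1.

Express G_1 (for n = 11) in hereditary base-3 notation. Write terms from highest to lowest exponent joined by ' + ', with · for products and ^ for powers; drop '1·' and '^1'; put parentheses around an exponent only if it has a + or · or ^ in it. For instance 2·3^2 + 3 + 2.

3^(3 + 1) + 3

step 0: 11 = 2^(2 + 1) + 2 + 1; sub 3 for 2: 3^(3 + 1) + 3 + 1; = 85; G_1 = 85−1 = 84
step 1: 84 = 3^(3 + 1) + 3; sub 4 for 3: 4^(4 + 1) + 4; = 1028; G_2 = 1028−1 = 1027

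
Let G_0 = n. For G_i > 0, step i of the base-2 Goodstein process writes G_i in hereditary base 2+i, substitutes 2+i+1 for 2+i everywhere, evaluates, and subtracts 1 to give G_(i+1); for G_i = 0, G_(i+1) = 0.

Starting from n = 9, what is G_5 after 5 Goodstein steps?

2471826

base 2: 9 = 2^(2 + 1) + 1; at 3: 3^(3 + 1) + 1 = 82; next = 81
base 3: 81 = 3^(3 + 1); at 4: 4^(4 + 1) = 1024; next = 1023
base 4: 1023 = 3·4^4 + 3·4^3 + 3·4^2 + 3·4 + 3; at 5: 3·5^5 + 3·5^3 + 3·5^2 + 3·5 + 3 = 9843; next = 9842
base 5: 9842 = 3·5^5 + 3·5^3 + 3·5^2 + 3·5 + 2; at 6: 3·6^6 + 3·6^3 + 3·6^2 + 3·6 + 2 = 140744; next = 140743
base 6: 140743 = 3·6^6 + 3·6^3 + 3·6^2 + 3·6 + 1; at 7: 3·7^7 + 3·7^3 + 3·7^2 + 3·7 + 1 = 2471827; next = 2471826
base 7: 2471826 = 3·7^7 + 3·7^3 + 3·7^2 + 3·7; at 8: 3·8^8 + 3·8^3 + 3·8^2 + 3·8 = 50333400; next = 50333399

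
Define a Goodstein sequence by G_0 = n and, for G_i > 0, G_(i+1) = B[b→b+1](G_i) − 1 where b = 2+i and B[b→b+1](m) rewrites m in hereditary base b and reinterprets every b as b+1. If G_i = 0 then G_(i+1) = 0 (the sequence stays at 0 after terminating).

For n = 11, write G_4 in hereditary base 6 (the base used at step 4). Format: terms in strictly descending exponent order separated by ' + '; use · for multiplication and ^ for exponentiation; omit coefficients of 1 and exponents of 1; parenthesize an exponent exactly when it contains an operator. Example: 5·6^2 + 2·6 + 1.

11 —HB2→ 2^(2 + 1) + 2 + 1 —bump→ 3^(3 + 1) + 3 + 1 = 85 —(−1)→ 84
84 —HB3→ 3^(3 + 1) + 3 —bump→ 4^(4 + 1) + 4 = 1028 —(−1)→ 1027
1027 —HB4→ 4^(4 + 1) + 3 —bump→ 5^(5 + 1) + 3 = 15628 —(−1)→ 15627
15627 —HB5→ 5^(5 + 1) + 2 —bump→ 6^(6 + 1) + 2 = 279938 —(−1)→ 279937
279937 —HB6→ 6^(6 + 1) + 1 —bump→ 7^(7 + 1) + 1 = 5764802 —(−1)→ 5764801

6^(6 + 1) + 1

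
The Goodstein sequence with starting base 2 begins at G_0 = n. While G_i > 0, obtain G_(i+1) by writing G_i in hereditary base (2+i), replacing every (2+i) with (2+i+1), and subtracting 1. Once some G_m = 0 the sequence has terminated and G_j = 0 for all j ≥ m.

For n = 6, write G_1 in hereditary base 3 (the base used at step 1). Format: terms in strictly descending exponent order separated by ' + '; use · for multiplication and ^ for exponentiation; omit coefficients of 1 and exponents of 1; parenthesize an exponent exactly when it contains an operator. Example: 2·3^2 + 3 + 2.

3^3 + 2

i=0: 6 = 2^2 + 2 (b=2); 2→3: 3^3 + 3 = 30; 30−1 = 29
i=1: 29 = 3^3 + 2 (b=3); 3→4: 4^4 + 2 = 258; 258−1 = 257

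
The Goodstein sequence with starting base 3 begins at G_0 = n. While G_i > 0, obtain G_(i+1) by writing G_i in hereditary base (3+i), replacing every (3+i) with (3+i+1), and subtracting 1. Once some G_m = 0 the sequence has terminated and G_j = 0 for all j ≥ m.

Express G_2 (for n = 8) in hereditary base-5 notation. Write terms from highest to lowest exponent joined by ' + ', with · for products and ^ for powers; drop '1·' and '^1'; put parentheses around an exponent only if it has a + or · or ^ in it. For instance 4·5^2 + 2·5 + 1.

(0) 8|_3 = 2·3 + 2 ↦ 2·4 + 2|_4 = 10 ⇒ 9
(1) 9|_4 = 2·4 + 1 ↦ 2·5 + 1|_5 = 11 ⇒ 10
(2) 10|_5 = 2·5 ↦ 2·6|_6 = 12 ⇒ 11

2·5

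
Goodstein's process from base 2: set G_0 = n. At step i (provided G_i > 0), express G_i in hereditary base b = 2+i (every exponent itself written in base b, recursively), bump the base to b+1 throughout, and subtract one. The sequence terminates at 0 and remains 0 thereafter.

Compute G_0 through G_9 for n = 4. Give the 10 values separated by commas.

(0) 4|_2 = 2^2 ↦ 3^3|_3 = 27 ⇒ 26
(1) 26|_3 = 2·3^2 + 2·3 + 2 ↦ 2·4^2 + 2·4 + 2|_4 = 42 ⇒ 41
(2) 41|_4 = 2·4^2 + 2·4 + 1 ↦ 2·5^2 + 2·5 + 1|_5 = 61 ⇒ 60
(3) 60|_5 = 2·5^2 + 2·5 ↦ 2·6^2 + 2·6|_6 = 84 ⇒ 83
(4) 83|_6 = 2·6^2 + 6 + 5 ↦ 2·7^2 + 7 + 5|_7 = 110 ⇒ 109
(5) 109|_7 = 2·7^2 + 7 + 4 ↦ 2·8^2 + 8 + 4|_8 = 140 ⇒ 139
(6) 139|_8 = 2·8^2 + 8 + 3 ↦ 2·9^2 + 9 + 3|_9 = 174 ⇒ 173
(7) 173|_9 = 2·9^2 + 9 + 2 ↦ 2·10^2 + 10 + 2|_10 = 212 ⇒ 211
(8) 211|_10 = 2·10^2 + 10 + 1 ↦ 2·11^2 + 11 + 1|_11 = 254 ⇒ 253

4, 26, 41, 60, 83, 109, 139, 173, 211, 253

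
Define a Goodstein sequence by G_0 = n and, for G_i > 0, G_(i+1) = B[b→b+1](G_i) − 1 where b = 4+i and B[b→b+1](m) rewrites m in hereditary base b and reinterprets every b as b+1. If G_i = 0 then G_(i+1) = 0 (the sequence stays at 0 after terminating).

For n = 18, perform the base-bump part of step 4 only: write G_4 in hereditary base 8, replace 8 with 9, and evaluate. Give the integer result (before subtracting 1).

G_0 = 18. HB_4(18) = 4^2 + 2. Bump = 27. G_1 = 26.
G_1 = 26. HB_5(26) = 5^2 + 1. Bump = 37. G_2 = 36.
G_2 = 36. HB_6(36) = 6^2. Bump = 49. G_3 = 48.
G_3 = 48. HB_7(48) = 6·7 + 6. Bump = 54. G_4 = 53.
G_4 = 53. HB_8(53) = 6·8 + 5. Bump = 59. G_5 = 58.

59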